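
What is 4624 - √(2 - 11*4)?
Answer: 4624 - I*√42 ≈ 4624.0 - 6.4807*I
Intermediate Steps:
4624 - √(2 - 11*4) = 4624 - √(2 - 44) = 4624 - √(-42) = 4624 - I*√42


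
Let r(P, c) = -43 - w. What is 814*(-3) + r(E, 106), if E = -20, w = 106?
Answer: -2591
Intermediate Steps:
r(P, c) = -149 (r(P, c) = -43 - 1*106 = -43 - 106 = -149)
814*(-3) + r(E, 106) = 814*(-3) - 149 = -2442 - 149 = -2591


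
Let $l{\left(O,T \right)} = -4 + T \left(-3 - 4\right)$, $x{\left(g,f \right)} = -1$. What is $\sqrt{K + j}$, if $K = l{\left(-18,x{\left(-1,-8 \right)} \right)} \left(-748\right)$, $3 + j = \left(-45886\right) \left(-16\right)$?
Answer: $11 \sqrt{6049} \approx 855.53$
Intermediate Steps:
$l{\left(O,T \right)} = -4 - 7 T$ ($l{\left(O,T \right)} = -4 + T \left(-3 - 4\right) = -4 + T \left(-7\right) = -4 - 7 T$)
$j = 734173$ ($j = -3 - -734176 = -3 + 734176 = 734173$)
$K = -2244$ ($K = \left(-4 - -7\right) \left(-748\right) = \left(-4 + 7\right) \left(-748\right) = 3 \left(-748\right) = -2244$)
$\sqrt{K + j} = \sqrt{-2244 + 734173} = \sqrt{731929} = 11 \sqrt{6049}$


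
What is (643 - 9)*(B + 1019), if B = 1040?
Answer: 1305406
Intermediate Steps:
(643 - 9)*(B + 1019) = (643 - 9)*(1040 + 1019) = 634*2059 = 1305406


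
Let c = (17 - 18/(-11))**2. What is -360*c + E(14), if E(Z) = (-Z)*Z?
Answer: -15152716/121 ≈ -1.2523e+5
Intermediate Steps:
c = 42025/121 (c = (17 - 18*(-1/11))**2 = (17 + 18/11)**2 = (205/11)**2 = 42025/121 ≈ 347.31)
E(Z) = -Z**2
-360*c + E(14) = -360*42025/121 - 1*14**2 = -15129000/121 - 1*196 = -15129000/121 - 196 = -15152716/121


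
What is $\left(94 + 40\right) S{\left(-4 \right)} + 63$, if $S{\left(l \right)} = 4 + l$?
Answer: $63$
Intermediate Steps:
$\left(94 + 40\right) S{\left(-4 \right)} + 63 = \left(94 + 40\right) \left(4 - 4\right) + 63 = 134 \cdot 0 + 63 = 0 + 63 = 63$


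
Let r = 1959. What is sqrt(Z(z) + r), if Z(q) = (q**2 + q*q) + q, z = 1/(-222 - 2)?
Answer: 3*sqrt(10921618)/224 ≈ 44.261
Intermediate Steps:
z = -1/224 (z = 1/(-224) = -1/224 ≈ -0.0044643)
Z(q) = q + 2*q**2 (Z(q) = (q**2 + q**2) + q = 2*q**2 + q = q + 2*q**2)
sqrt(Z(z) + r) = sqrt(-(1 + 2*(-1/224))/224 + 1959) = sqrt(-(1 - 1/112)/224 + 1959) = sqrt(-1/224*111/112 + 1959) = sqrt(-111/25088 + 1959) = sqrt(49147281/25088) = 3*sqrt(10921618)/224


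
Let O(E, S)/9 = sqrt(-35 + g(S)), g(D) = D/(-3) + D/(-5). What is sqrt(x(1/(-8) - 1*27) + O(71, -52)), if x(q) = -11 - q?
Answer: sqrt(6450 + 240*I*sqrt(1635))/20 ≈ 4.7569 + 2.5501*I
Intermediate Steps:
g(D) = -8*D/15 (g(D) = D*(-1/3) + D*(-1/5) = -D/3 - D/5 = -8*D/15)
O(E, S) = 9*sqrt(-35 - 8*S/15)
sqrt(x(1/(-8) - 1*27) + O(71, -52)) = sqrt((-11 - (1/(-8) - 1*27)) + 3*sqrt(-7875 - 120*(-52))/5) = sqrt((-11 - (-1/8 - 27)) + 3*sqrt(-7875 + 6240)/5) = sqrt((-11 - 1*(-217/8)) + 3*sqrt(-1635)/5) = sqrt((-11 + 217/8) + 3*(I*sqrt(1635))/5) = sqrt(129/8 + 3*I*sqrt(1635)/5)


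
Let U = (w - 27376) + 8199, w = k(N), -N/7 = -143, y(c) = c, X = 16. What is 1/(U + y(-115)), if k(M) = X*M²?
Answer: 1/16012724 ≈ 6.2450e-8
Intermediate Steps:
N = 1001 (N = -7*(-143) = 1001)
k(M) = 16*M²
w = 16032016 (w = 16*1001² = 16*1002001 = 16032016)
U = 16012839 (U = (16032016 - 27376) + 8199 = 16004640 + 8199 = 16012839)
1/(U + y(-115)) = 1/(16012839 - 115) = 1/16012724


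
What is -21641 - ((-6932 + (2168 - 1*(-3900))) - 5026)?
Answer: -15751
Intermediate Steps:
-21641 - ((-6932 + (2168 - 1*(-3900))) - 5026) = -21641 - ((-6932 + (2168 + 3900)) - 5026) = -21641 - ((-6932 + 6068) - 5026) = -21641 - (-864 - 5026) = -21641 - 1*(-5890) = -21641 + 5890 = -15751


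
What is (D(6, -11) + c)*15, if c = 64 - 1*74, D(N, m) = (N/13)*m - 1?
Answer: -3135/13 ≈ -241.15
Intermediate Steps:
D(N, m) = -1 + N*m/13 (D(N, m) = (N/13)*m - 1 = N*m/13 - 1 = -1 + N*m/13)
c = -10 (c = 64 - 74 = -10)
(D(6, -11) + c)*15 = ((-1 + (1/13)*6*(-11)) - 10)*15 = ((-1 - 66/13) - 10)*15 = (-79/13 - 10)*15 = -209/13*15 = -3135/13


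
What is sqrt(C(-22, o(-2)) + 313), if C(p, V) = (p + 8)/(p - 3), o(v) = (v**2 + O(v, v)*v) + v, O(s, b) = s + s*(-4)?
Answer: 3*sqrt(871)/5 ≈ 17.708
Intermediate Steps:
O(s, b) = -3*s (O(s, b) = s - 4*s = -3*s)
o(v) = v - 2*v**2 (o(v) = (v**2 + (-3*v)*v) + v = (v**2 - 3*v**2) + v = -2*v**2 + v = v - 2*v**2)
C(p, V) = (8 + p)/(-3 + p)
sqrt(C(-22, o(-2)) + 313) = sqrt((8 - 22)/(-3 - 22) + 313) = sqrt(-14/(-25) + 313) = sqrt(-1/25*(-14) + 313) = sqrt(14/25 + 313) = sqrt(7839/25) = 3*sqrt(871)/5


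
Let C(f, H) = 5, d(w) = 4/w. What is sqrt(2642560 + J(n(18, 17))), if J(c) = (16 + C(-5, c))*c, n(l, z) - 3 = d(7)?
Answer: sqrt(2642635) ≈ 1625.6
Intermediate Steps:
n(l, z) = 25/7 (n(l, z) = 3 + 4/7 = 25/7)
J(c) = 21*c (J(c) = (16 + 5)*c = 21*c)
sqrt(2642560 + J(n(18, 17))) = sqrt(2642560 + 21*(25/7)) = sqrt(2642560 + 75) = sqrt(2642635)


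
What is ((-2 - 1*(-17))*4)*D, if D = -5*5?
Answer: -1500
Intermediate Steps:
D = -25
((-2 - 1*(-17))*4)*D = ((-2 - 1*(-17))*4)*(-25) = ((-2 + 17)*4)*(-25) = (15*4)*(-25) = 60*(-25) = -1500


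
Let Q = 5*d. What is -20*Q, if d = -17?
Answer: 1700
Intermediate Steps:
Q = -85 (Q = 5*(-17) = -85)
-20*Q = -20*(-85) = 1700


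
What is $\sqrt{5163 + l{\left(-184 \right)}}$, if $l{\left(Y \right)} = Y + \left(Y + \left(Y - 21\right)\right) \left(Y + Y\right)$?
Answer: $3 \sqrt{16459} \approx 384.88$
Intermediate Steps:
$l{\left(Y \right)} = Y + 2 Y \left(-21 + 2 Y\right)$ ($l{\left(Y \right)} = Y + \left(Y + \left(Y - 21\right)\right) 2 Y = Y + \left(Y + \left(-21 + Y\right)\right) 2 Y = Y + \left(-21 + 2 Y\right) 2 Y = Y + 2 Y \left(-21 + 2 Y\right)$)
$\sqrt{5163 + l{\left(-184 \right)}} = \sqrt{5163 - 184 \left(-41 + 4 \left(-184\right)\right)} = \sqrt{5163 - 184 \left(-41 - 736\right)} = \sqrt{5163 - -142968} = \sqrt{5163 + 142968} = \sqrt{148131} = 3 \sqrt{16459}$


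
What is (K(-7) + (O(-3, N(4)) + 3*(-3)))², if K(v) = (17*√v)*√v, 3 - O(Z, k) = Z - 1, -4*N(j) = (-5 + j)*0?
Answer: 14641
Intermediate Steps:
N(j) = 0 (N(j) = -(-5 + j)*0/4 = -¼*0 = 0)
O(Z, k) = 4 - Z (O(Z, k) = 3 - (Z - 1) = 3 - (-1 + Z) = 3 + (1 - Z) = 4 - Z)
K(v) = 17*v
(K(-7) + (O(-3, N(4)) + 3*(-3)))² = (17*(-7) + ((4 - 1*(-3)) + 3*(-3)))² = (-119 + ((4 + 3) - 9))² = (-119 + (7 - 9))² = (-119 - 2)² = (-121)² = 14641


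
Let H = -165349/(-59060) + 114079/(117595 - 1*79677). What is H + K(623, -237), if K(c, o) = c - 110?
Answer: 580919215581/1119718540 ≈ 518.81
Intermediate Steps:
K(c, o) = -110 + c
H = 6503604561/1119718540 (H = -165349*(-1/59060) + 114079/(117595 - 79677) = 165349/59060 + 114079/37918 = 6503604561/1119718540 ≈ 5.8083)
H + K(623, -237) = 6503604561/1119718540 + (-110 + 623) = 6503604561/1119718540 + 513 = 580919215581/1119718540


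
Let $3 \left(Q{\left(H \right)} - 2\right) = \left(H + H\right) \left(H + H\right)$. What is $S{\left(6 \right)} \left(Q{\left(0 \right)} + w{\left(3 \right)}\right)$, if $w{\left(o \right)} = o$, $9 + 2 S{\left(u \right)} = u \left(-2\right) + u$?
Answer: $- \frac{75}{2} \approx -37.5$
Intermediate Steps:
$S{\left(u \right)} = - \frac{9}{2} - \frac{u}{2}$ ($S{\left(u \right)} = - \frac{9}{2} + \frac{u \left(-2\right) + u}{2} = - \frac{9}{2} + \frac{- 2 u + u}{2} = - \frac{9}{2} + \frac{\left(-1\right) u}{2} = - \frac{9}{2} - \frac{u}{2}$)
$Q{\left(H \right)} = 2 + \frac{4 H^{2}}{3}$ ($Q{\left(H \right)} = 2 + \frac{\left(H + H\right) \left(H + H\right)}{3} = 2 + \frac{2 H 2 H}{3} = 2 + \frac{4 H^{2}}{3}$)
$S{\left(6 \right)} \left(Q{\left(0 \right)} + w{\left(3 \right)}\right) = \left(- \frac{9}{2} - 3\right) \left(\left(2 + \frac{4 \cdot 0^{2}}{3}\right) + 3\right) = \left(- \frac{9}{2} - 3\right) \left(\left(2 + \frac{4}{3} \cdot 0\right) + 3\right) = - \frac{15 \left(\left(2 + 0\right) + 3\right)}{2} = - \frac{15 \left(2 + 3\right)}{2} = \left(- \frac{15}{2}\right) 5 = - \frac{75}{2}$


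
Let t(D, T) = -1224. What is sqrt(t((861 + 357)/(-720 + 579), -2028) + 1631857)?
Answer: sqrt(1630633) ≈ 1277.0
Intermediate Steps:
sqrt(t((861 + 357)/(-720 + 579), -2028) + 1631857) = sqrt(-1224 + 1631857) = sqrt(1630633)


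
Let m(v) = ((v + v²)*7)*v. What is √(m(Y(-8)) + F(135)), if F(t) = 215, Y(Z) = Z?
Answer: I*√2921 ≈ 54.046*I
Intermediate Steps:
m(v) = v*(7*v + 7*v²) (m(v) = (7*v + 7*v²)*v = v*(7*v + 7*v²))
√(m(Y(-8)) + F(135)) = √(7*(-8)²*(1 - 8) + 215) = √(7*64*(-7) + 215) = √(-3136 + 215) = √(-2921) = I*√2921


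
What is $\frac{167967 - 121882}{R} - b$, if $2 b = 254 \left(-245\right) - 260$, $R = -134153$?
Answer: $\frac{4191564400}{134153} \approx 31245.0$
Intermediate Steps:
$b = -31245$ ($b = \frac{254 \left(-245\right) - 260}{2} = \frac{-62230 - 260}{2} = \frac{1}{2} \left(-62490\right) = -31245$)
$\frac{167967 - 121882}{R} - b = \frac{167967 - 121882}{-134153} - -31245 = \left(167967 - 121882\right) \left(- \frac{1}{134153}\right) + 31245 = 46085 \left(- \frac{1}{134153}\right) + 31245 = - \frac{46085}{134153} + 31245 = \frac{4191564400}{134153}$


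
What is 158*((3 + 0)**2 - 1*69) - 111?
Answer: -9591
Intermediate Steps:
158*((3 + 0)**2 - 1*69) - 111 = 158*(3**2 - 69) - 111 = 158*(9 - 69) - 111 = 158*(-60) - 111 = -9480 - 111 = -9591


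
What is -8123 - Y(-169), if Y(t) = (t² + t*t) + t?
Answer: -65076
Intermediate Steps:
Y(t) = t + 2*t² (Y(t) = (t² + t²) + t = 2*t² + t = t + 2*t²)
-8123 - Y(-169) = -8123 - (-169)*(1 + 2*(-169)) = -8123 - (-169)*(1 - 338) = -8123 - (-169)*(-337) = -8123 - 1*56953 = -8123 - 56953 = -65076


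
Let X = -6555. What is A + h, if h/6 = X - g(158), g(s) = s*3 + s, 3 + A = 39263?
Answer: -3862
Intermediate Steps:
A = 39260 (A = -3 + 39263 = 39260)
g(s) = 4*s (g(s) = 3*s + s = 4*s)
h = -43122 (h = 6*(-6555 - 4*158) = 6*(-6555 - 1*632) = 6*(-6555 - 632) = 6*(-7187) = -43122)
A + h = 39260 - 43122 = -3862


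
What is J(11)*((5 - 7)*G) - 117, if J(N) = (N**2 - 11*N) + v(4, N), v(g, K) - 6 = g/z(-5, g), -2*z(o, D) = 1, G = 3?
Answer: -105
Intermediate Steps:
z(o, D) = -1/2 (z(o, D) = -1/2*1 = -1/2)
v(g, K) = 6 - 2*g (v(g, K) = 6 + g/(-1/2) = 6 + g*(-2) = 6 - 2*g)
J(N) = -2 + N**2 - 11*N (J(N) = (N**2 - 11*N) + (6 - 2*4) = (N**2 - 11*N) + (6 - 8) = (N**2 - 11*N) - 2 = -2 + N**2 - 11*N)
J(11)*((5 - 7)*G) - 117 = (-2 + 11**2 - 11*11)*((5 - 7)*3) - 117 = (-2 + 121 - 121)*(-2*3) - 117 = -2*(-6) - 117 = 12 - 117 = -105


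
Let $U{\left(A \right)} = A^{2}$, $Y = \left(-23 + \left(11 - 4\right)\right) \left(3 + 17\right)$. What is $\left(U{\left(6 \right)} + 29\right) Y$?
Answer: $-20800$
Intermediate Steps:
$Y = -320$ ($Y = \left(-23 + 7\right) 20 = \left(-16\right) 20 = -320$)
$\left(U{\left(6 \right)} + 29\right) Y = \left(6^{2} + 29\right) \left(-320\right) = \left(36 + 29\right) \left(-320\right) = 65 \left(-320\right) = -20800$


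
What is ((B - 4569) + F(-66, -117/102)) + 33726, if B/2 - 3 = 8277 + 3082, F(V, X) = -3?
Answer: 51878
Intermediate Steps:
B = 22724 (B = 6 + 2*(8277 + 3082) = 6 + 2*11359 = 6 + 22718 = 22724)
((B - 4569) + F(-66, -117/102)) + 33726 = ((22724 - 4569) - 3) + 33726 = (18155 - 3) + 33726 = 18152 + 33726 = 51878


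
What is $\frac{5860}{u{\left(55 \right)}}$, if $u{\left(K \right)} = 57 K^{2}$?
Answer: $\frac{1172}{34485} \approx 0.033986$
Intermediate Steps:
$\frac{5860}{u{\left(55 \right)}} = \frac{5860}{57 \cdot 55^{2}} = \frac{5860}{57 \cdot 3025} = \frac{5860}{172425} = 5860 \cdot \frac{1}{172425} = \frac{1172}{34485}$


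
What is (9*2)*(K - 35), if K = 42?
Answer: 126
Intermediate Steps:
(9*2)*(K - 35) = (9*2)*(42 - 35) = 18*7 = 126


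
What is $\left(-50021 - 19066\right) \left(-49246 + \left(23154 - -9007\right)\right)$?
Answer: $1180351395$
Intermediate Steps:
$\left(-50021 - 19066\right) \left(-49246 + \left(23154 - -9007\right)\right) = - 69087 \left(-49246 + \left(23154 + 9007\right)\right) = - 69087 \left(-49246 + 32161\right) = \left(-69087\right) \left(-17085\right) = 1180351395$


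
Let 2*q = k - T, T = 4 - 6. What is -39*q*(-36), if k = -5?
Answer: -2106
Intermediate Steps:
T = -2
q = -3/2 (q = (-5 - 1*(-2))/2 = (-5 + 2)/2 = (1/2)*(-3) = -3/2 ≈ -1.5000)
-39*q*(-36) = -39*(-3/2)*(-36) = (117/2)*(-36) = -2106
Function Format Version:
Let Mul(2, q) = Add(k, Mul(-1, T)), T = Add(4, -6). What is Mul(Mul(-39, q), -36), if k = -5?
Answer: -2106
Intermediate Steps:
T = -2
q = Rational(-3, 2) (q = Mul(Rational(1, 2), Add(-5, Mul(-1, -2))) = Mul(Rational(1, 2), Add(-5, 2)) = Mul(Rational(1, 2), -3) = Rational(-3, 2) ≈ -1.5000)
Mul(Mul(-39, q), -36) = Mul(Mul(-39, Rational(-3, 2)), -36) = Mul(Rational(117, 2), -36) = -2106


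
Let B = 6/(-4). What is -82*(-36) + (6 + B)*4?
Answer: 2970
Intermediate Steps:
B = -3/2 (B = 6*(-¼) = -3/2 ≈ -1.5000)
-82*(-36) + (6 + B)*4 = -82*(-36) + (6 - 3/2)*4 = 2952 + (9/2)*4 = 2952 + 18 = 2970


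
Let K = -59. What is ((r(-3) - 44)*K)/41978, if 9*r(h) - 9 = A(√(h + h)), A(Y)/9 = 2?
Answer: 2419/41978 ≈ 0.057625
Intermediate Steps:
A(Y) = 18 (A(Y) = 9*2 = 18)
r(h) = 3 (r(h) = 1 + (⅑)*18 = 1 + 2 = 3)
((r(-3) - 44)*K)/41978 = ((3 - 44)*(-59))/41978 = -41*(-59)*(1/41978) = 2419*(1/41978) = 2419/41978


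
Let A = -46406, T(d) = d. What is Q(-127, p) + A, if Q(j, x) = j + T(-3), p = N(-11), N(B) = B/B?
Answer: -46536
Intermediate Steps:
N(B) = 1
p = 1
Q(j, x) = -3 + j (Q(j, x) = j - 3 = -3 + j)
Q(-127, p) + A = (-3 - 127) - 46406 = -130 - 46406 = -46536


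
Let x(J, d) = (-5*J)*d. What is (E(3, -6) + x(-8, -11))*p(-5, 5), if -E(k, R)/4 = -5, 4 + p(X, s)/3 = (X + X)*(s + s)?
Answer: 131040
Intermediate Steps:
p(X, s) = -12 + 12*X*s (p(X, s) = -12 + 3*((X + X)*(s + s)) = -12 + 3*((2*X)*(2*s)) = -12 + 3*(4*X*s) = -12 + 12*X*s)
E(k, R) = 20 (E(k, R) = -4*(-5) = 20)
x(J, d) = -5*J*d
(E(3, -6) + x(-8, -11))*p(-5, 5) = (20 - 5*(-8)*(-11))*(-12 + 12*(-5)*5) = (20 - 440)*(-12 - 300) = -420*(-312) = 131040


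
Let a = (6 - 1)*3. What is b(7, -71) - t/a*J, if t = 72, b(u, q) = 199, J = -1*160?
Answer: 967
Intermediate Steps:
J = -160
a = 15 (a = 5*3 = 15)
b(7, -71) - t/a*J = 199 - 72/15*(-160) = 199 - 72*(1/15)*(-160) = 199 - 24*(-160)/5 = 199 - 1*(-768) = 199 + 768 = 967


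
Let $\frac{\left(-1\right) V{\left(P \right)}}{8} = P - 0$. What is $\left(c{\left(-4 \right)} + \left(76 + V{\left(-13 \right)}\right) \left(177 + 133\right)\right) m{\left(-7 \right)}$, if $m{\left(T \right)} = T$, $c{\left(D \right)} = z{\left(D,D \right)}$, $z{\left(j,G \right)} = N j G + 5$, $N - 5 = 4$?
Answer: $-391643$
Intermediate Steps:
$N = 9$ ($N = 5 + 4 = 9$)
$z{\left(j,G \right)} = 5 + 9 G j$ ($z{\left(j,G \right)} = 9 j G + 5 = 9 G j + 5 = 5 + 9 G j$)
$c{\left(D \right)} = 5 + 9 D^{2}$ ($c{\left(D \right)} = 5 + 9 D D = 5 + 9 D^{2}$)
$V{\left(P \right)} = - 8 P$ ($V{\left(P \right)} = - 8 \left(P - 0\right) = - 8 \left(P + 0\right) = - 8 P$)
$\left(c{\left(-4 \right)} + \left(76 + V{\left(-13 \right)}\right) \left(177 + 133\right)\right) m{\left(-7 \right)} = \left(\left(5 + 9 \left(-4\right)^{2}\right) + \left(76 - -104\right) \left(177 + 133\right)\right) \left(-7\right) = \left(\left(5 + 9 \cdot 16\right) + \left(76 + 104\right) 310\right) \left(-7\right) = \left(\left(5 + 144\right) + 180 \cdot 310\right) \left(-7\right) = \left(149 + 55800\right) \left(-7\right) = 55949 \left(-7\right) = -391643$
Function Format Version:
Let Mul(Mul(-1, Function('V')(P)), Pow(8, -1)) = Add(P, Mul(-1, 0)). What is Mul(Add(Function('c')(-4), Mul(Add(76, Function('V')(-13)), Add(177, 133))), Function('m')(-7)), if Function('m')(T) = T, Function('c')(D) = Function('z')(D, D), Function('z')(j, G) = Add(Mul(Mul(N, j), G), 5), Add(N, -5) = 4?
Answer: -391643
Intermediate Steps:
N = 9 (N = Add(5, 4) = 9)
Function('z')(j, G) = Add(5, Mul(9, G, j)) (Function('z')(j, G) = Add(Mul(Mul(9, j), G), 5) = Add(Mul(9, G, j), 5) = Add(5, Mul(9, G, j)))
Function('c')(D) = Add(5, Mul(9, Pow(D, 2))) (Function('c')(D) = Add(5, Mul(9, D, D)) = Add(5, Mul(9, Pow(D, 2))))
Function('V')(P) = Mul(-8, P) (Function('V')(P) = Mul(-8, Add(P, Mul(-1, 0))) = Mul(-8, Add(P, 0)) = Mul(-8, P))
Mul(Add(Function('c')(-4), Mul(Add(76, Function('V')(-13)), Add(177, 133))), Function('m')(-7)) = Mul(Add(Add(5, Mul(9, Pow(-4, 2))), Mul(Add(76, Mul(-8, -13)), Add(177, 133))), -7) = Mul(Add(Add(5, Mul(9, 16)), Mul(Add(76, 104), 310)), -7) = Mul(Add(Add(5, 144), Mul(180, 310)), -7) = Mul(Add(149, 55800), -7) = Mul(55949, -7) = -391643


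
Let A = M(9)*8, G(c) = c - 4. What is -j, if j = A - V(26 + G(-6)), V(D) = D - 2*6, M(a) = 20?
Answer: -156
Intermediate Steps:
G(c) = -4 + c
V(D) = -12 + D (V(D) = D - 12 = -12 + D)
A = 160 (A = 20*8 = 160)
j = 156 (j = 160 - (-12 + (26 + (-4 - 6))) = 160 - (-12 + (26 - 10)) = 160 - (-12 + 16) = 160 - 1*4 = 160 - 4 = 156)
-j = -1*156 = -156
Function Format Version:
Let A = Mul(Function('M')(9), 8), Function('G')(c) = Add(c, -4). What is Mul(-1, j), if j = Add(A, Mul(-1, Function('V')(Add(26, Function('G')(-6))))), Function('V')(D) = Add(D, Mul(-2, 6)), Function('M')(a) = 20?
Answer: -156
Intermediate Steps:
Function('G')(c) = Add(-4, c)
Function('V')(D) = Add(-12, D) (Function('V')(D) = Add(D, -12) = Add(-12, D))
A = 160 (A = Mul(20, 8) = 160)
j = 156 (j = Add(160, Mul(-1, Add(-12, Add(26, Add(-4, -6))))) = Add(160, Mul(-1, Add(-12, Add(26, -10)))) = Add(160, Mul(-1, Add(-12, 16))) = Add(160, Mul(-1, 4)) = Add(160, -4) = 156)
Mul(-1, j) = Mul(-1, 156) = -156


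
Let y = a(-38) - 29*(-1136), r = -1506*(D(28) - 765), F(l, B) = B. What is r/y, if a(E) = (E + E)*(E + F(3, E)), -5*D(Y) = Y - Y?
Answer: 115209/3872 ≈ 29.754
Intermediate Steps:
D(Y) = 0 (D(Y) = -(Y - Y)/5 = -⅕*0 = 0)
r = 1152090 (r = -1506*(0 - 765) = -1506*(-765) = 1152090)
a(E) = 4*E² (a(E) = (E + E)*(E + E) = (2*E)*(2*E) = 4*E²)
y = 38720 (y = 4*(-38)² - 29*(-1136) = 4*1444 + 32944 = 5776 + 32944 = 38720)
r/y = 1152090/38720 = 1152090*(1/38720) = 115209/3872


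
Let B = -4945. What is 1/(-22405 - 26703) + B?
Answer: -242839061/49108 ≈ -4945.0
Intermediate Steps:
1/(-22405 - 26703) + B = 1/(-22405 - 26703) - 4945 = 1/(-49108) - 4945 = -1/49108 - 4945 = -242839061/49108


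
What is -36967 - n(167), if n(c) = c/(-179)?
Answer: -6616926/179 ≈ -36966.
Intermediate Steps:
n(c) = -c/179 (n(c) = c*(-1/179) = -c/179)
-36967 - n(167) = -36967 - (-1)*167/179 = -36967 - 1*(-167/179) = -36967 + 167/179 = -6616926/179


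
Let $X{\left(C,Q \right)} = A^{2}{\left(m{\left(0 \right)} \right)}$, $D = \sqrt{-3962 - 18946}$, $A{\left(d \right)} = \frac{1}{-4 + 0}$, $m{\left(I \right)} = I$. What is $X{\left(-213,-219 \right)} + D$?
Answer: $\frac{1}{16} + 2 i \sqrt{5727} \approx 0.0625 + 151.35 i$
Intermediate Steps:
$A{\left(d \right)} = - \frac{1}{4}$ ($A{\left(d \right)} = \frac{1}{-4} = - \frac{1}{4}$)
$D = 2 i \sqrt{5727}$ ($D = \sqrt{-22908} = 2 i \sqrt{5727} \approx 151.35 i$)
$X{\left(C,Q \right)} = \frac{1}{16}$ ($X{\left(C,Q \right)} = \left(- \frac{1}{4}\right)^{2} = \frac{1}{16}$)
$X{\left(-213,-219 \right)} + D = \frac{1}{16} + 2 i \sqrt{5727}$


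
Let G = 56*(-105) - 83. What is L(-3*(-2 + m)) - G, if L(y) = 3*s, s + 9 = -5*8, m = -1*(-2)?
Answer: 5816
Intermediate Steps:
m = 2
s = -49 (s = -9 - 5*8 = -9 - 40 = -49)
G = -5963 (G = -5880 - 83 = -5963)
L(y) = -147 (L(y) = 3*(-49) = -147)
L(-3*(-2 + m)) - G = -147 - 1*(-5963) = -147 + 5963 = 5816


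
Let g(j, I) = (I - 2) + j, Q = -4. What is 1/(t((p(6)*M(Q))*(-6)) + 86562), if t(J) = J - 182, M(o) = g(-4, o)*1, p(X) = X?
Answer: 1/86740 ≈ 1.1529e-5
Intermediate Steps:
g(j, I) = -2 + I + j (g(j, I) = (-2 + I) + j = -2 + I + j)
M(o) = -6 + o (M(o) = (-2 + o - 4)*1 = (-6 + o)*1 = -6 + o)
t(J) = -182 + J
1/(t((p(6)*M(Q))*(-6)) + 86562) = 1/((-182 + (6*(-6 - 4))*(-6)) + 86562) = 1/((-182 + (6*(-10))*(-6)) + 86562) = 1/((-182 - 60*(-6)) + 86562) = 1/((-182 + 360) + 86562) = 1/(178 + 86562) = 1/86740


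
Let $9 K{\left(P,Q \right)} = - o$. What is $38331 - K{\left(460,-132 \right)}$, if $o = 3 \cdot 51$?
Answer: $38348$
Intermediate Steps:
$o = 153$
$K{\left(P,Q \right)} = -17$ ($K{\left(P,Q \right)} = \frac{\left(-1\right) 153}{9} = \frac{1}{9} \left(-153\right) = -17$)
$38331 - K{\left(460,-132 \right)} = 38331 - -17 = 38331 + 17 = 38348$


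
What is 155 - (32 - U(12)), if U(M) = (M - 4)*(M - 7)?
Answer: 163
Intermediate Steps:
U(M) = (-7 + M)*(-4 + M) (U(M) = (-4 + M)*(-7 + M) = (-7 + M)*(-4 + M))
155 - (32 - U(12)) = 155 - (32 - (28 + 12² - 11*12)) = 155 - (32 - (28 + 144 - 132)) = 155 - (32 - 1*40) = 155 - (32 - 40) = 155 - 1*(-8) = 155 + 8 = 163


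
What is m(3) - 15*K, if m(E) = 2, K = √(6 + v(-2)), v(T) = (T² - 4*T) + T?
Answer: -58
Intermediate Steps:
v(T) = T² - 3*T
K = 4 (K = √(6 - 2*(-3 - 2)) = √(6 - 2*(-5)) = √(6 + 10) = √16 = 4)
m(3) - 15*K = 2 - 15*4 = 2 - 60 = -58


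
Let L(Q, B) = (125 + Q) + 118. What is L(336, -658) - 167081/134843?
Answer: 77907016/134843 ≈ 577.76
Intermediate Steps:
L(Q, B) = 243 + Q
L(336, -658) - 167081/134843 = (243 + 336) - 167081/134843 = 579 - 167081/134843 = 77907016/134843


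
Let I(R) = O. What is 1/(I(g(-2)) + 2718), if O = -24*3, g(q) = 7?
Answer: 1/2646 ≈ 0.00037793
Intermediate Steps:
O = -72
I(R) = -72
1/(I(g(-2)) + 2718) = 1/(-72 + 2718) = 1/2646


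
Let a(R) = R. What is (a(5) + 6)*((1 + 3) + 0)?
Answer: 44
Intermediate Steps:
(a(5) + 6)*((1 + 3) + 0) = (5 + 6)*((1 + 3) + 0) = 11*(4 + 0) = 11*4 = 44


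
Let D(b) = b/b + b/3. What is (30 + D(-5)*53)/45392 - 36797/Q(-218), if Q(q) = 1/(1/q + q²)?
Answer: -3244609550530895/1855398 ≈ -1.7487e+9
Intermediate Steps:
D(b) = 1 + b/3 (D(b) = 1 + b*(⅓) = 1 + b/3)
(30 + D(-5)*53)/45392 - 36797/Q(-218) = (30 + (1 + (⅓)*(-5))*53)/45392 - 36797/((-218/(1 + (-218)³))) = (30 + (1 - 5/3)*53)*(1/45392) - 36797/((-218/(1 - 10360232))) = (30 - ⅔*53)*(1/45392) - 36797/((-218/(-10360231))) = (30 - 106/3)*(1/45392) - 36797/((-218*(-1/10360231))) = -16/3*1/45392 - 36797/218/10360231 = -1/8511 - 36797*10360231/218 = -1/8511 - 381225420107/218 = -3244609550530895/1855398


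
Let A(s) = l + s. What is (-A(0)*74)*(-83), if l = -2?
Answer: -12284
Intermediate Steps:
A(s) = -2 + s
(-A(0)*74)*(-83) = (-(-2 + 0)*74)*(-83) = (-1*(-2)*74)*(-83) = (2*74)*(-83) = 148*(-83) = -12284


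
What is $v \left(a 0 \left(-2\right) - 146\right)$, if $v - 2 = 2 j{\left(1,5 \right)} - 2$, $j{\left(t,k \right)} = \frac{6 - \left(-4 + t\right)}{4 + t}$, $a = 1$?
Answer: $- \frac{2628}{5} \approx -525.6$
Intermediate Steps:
$j{\left(t,k \right)} = \frac{10 - t}{4 + t}$
$v = \frac{18}{5}$ ($v = 2 - \left(2 - 2 \frac{10 - 1}{4 + 1}\right) = 2 - \left(2 - 2 \frac{10 - 1}{5}\right) = 2 - \left(2 - 2 \cdot \frac{1}{5} \cdot 9\right) = 2 + \left(2 \cdot \frac{9}{5} - 2\right) = 2 + \left(\frac{18}{5} - 2\right) = 2 + \frac{8}{5} = \frac{18}{5} \approx 3.6$)
$v \left(a 0 \left(-2\right) - 146\right) = \frac{18 \left(1 \cdot 0 \left(-2\right) - 146\right)}{5} = \frac{18 \left(0 \left(-2\right) - 146\right)}{5} = \frac{18 \left(0 - 146\right)}{5} = \frac{18}{5} \left(-146\right) = - \frac{2628}{5}$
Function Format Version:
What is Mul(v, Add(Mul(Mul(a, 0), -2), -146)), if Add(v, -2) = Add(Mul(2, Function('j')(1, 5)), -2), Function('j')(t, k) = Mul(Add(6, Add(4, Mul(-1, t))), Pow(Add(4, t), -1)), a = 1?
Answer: Rational(-2628, 5) ≈ -525.60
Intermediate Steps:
Function('j')(t, k) = Mul(Pow(Add(4, t), -1), Add(10, Mul(-1, t))) (Function('j')(t, k) = Mul(Add(10, Mul(-1, t)), Pow(Add(4, t), -1)) = Mul(Pow(Add(4, t), -1), Add(10, Mul(-1, t))))
v = Rational(18, 5) (v = Add(2, Add(Mul(2, Mul(Pow(Add(4, 1), -1), Add(10, Mul(-1, 1)))), -2)) = Add(2, Add(Mul(2, Mul(Pow(5, -1), Add(10, -1))), -2)) = Add(2, Add(Mul(2, Mul(Rational(1, 5), 9)), -2)) = Add(2, Add(Mul(2, Rational(9, 5)), -2)) = Add(2, Add(Rational(18, 5), -2)) = Add(2, Rational(8, 5)) = Rational(18, 5) ≈ 3.6000)
Mul(v, Add(Mul(Mul(a, 0), -2), -146)) = Mul(Rational(18, 5), Add(Mul(Mul(1, 0), -2), -146)) = Mul(Rational(18, 5), Add(Mul(0, -2), -146)) = Mul(Rational(18, 5), Add(0, -146)) = Mul(Rational(18, 5), -146) = Rational(-2628, 5)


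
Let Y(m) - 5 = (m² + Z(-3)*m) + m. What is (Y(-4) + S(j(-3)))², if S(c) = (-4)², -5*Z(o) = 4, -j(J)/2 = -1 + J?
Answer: 32761/25 ≈ 1310.4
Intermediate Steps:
j(J) = 2 - 2*J (j(J) = -2*(-1 + J) = 2 - 2*J)
Z(o) = -⅘ (Z(o) = -⅕*4 = -⅘)
S(c) = 16
Y(m) = 5 + m² + m/5 (Y(m) = 5 + ((m² - 4*m/5) + m) = 5 + (m² + m/5) = 5 + m² + m/5)
(Y(-4) + S(j(-3)))² = ((5 + (-4)² + (⅕)*(-4)) + 16)² = ((5 + 16 - ⅘) + 16)² = (101/5 + 16)² = (181/5)² = 32761/25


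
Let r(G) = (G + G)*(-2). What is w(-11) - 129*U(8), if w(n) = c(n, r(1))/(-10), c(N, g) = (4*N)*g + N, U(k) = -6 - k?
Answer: 3579/2 ≈ 1789.5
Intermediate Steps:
r(G) = -4*G (r(G) = (2*G)*(-2) = -4*G)
c(N, g) = N + 4*N*g (c(N, g) = 4*N*g + N = N + 4*N*g)
w(n) = 3*n/2 (w(n) = (n*(1 + 4*(-4*1)))/(-10) = (n*(1 + 4*(-4)))*(-⅒) = (n*(1 - 16))*(-⅒) = (n*(-15))*(-⅒) = -15*n*(-⅒) = 3*n/2)
w(-11) - 129*U(8) = (3/2)*(-11) - 129*(-6 - 1*8) = -33/2 - 129*(-6 - 8) = -33/2 - 129*(-14) = -33/2 + 1806 = 3579/2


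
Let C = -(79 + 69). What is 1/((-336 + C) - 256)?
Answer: -1/740 ≈ -0.0013514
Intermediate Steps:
C = -148 (C = -1*148 = -148)
1/((-336 + C) - 256) = 1/((-336 - 148) - 256) = 1/(-484 - 256) = 1/(-740) = -1/740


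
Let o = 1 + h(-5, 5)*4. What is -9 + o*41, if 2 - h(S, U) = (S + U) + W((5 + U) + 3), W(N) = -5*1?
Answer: 1180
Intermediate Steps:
W(N) = -5
h(S, U) = 7 - S - U (h(S, U) = 2 - ((S + U) - 5) = 2 - (-5 + S + U) = 2 + (5 - S - U) = 7 - S - U)
o = 29 (o = 1 + (7 - 1*(-5) - 1*5)*4 = 1 + (7 + 5 - 5)*4 = 1 + 7*4 = 1 + 28 = 29)
-9 + o*41 = -9 + 29*41 = -9 + 1189 = 1180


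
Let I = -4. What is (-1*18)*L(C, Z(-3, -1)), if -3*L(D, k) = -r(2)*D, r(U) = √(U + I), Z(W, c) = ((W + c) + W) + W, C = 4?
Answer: -24*I*√2 ≈ -33.941*I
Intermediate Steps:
Z(W, c) = c + 3*W (Z(W, c) = (c + 2*W) + W = c + 3*W)
r(U) = √(-4 + U) (r(U) = √(U - 4) = √(-4 + U))
L(D, k) = I*D*√2/3 (L(D, k) = -(-1)*√(-4 + 2)*D/3 = -(-1)*√(-2)*D/3 = -(-1)*(I*√2)*D/3 = -(-1)*I*D*√2/3 = I*D*√2/3)
(-1*18)*L(C, Z(-3, -1)) = (-1*18)*((⅓)*I*4*√2) = -24*I*√2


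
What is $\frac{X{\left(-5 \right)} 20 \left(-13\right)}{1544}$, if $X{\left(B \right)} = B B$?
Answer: $- \frac{1625}{386} \approx -4.2098$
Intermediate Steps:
$X{\left(B \right)} = B^{2}$
$\frac{X{\left(-5 \right)} 20 \left(-13\right)}{1544} = \frac{\left(-5\right)^{2} \cdot 20 \left(-13\right)}{1544} = 25 \cdot 20 \left(-13\right) \frac{1}{1544} = 500 \left(-13\right) \frac{1}{1544} = \left(-6500\right) \frac{1}{1544} = - \frac{1625}{386}$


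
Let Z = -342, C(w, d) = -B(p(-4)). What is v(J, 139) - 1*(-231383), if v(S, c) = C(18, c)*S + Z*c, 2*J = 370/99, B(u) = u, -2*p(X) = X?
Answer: 18200285/99 ≈ 1.8384e+5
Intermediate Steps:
p(X) = -X/2
C(w, d) = -2 (C(w, d) = -(-1)*(-4)/2 = -1*2 = -2)
J = 185/99 (J = (370/99)/2 = (370*(1/99))/2 = (½)*(370/99) = 185/99 ≈ 1.8687)
v(S, c) = -342*c - 2*S (v(S, c) = -2*S - 342*c = -342*c - 2*S)
v(J, 139) - 1*(-231383) = (-342*139 - 2*185/99) - 1*(-231383) = (-47538 - 370/99) + 231383 = -4706632/99 + 231383 = 18200285/99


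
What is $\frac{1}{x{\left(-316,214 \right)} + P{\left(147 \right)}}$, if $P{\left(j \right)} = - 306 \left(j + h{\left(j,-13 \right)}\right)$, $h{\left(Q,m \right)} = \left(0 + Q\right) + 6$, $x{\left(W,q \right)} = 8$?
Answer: $- \frac{1}{91792} \approx -1.0894 \cdot 10^{-5}$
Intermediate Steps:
$h{\left(Q,m \right)} = 6 + Q$ ($h{\left(Q,m \right)} = Q + 6 = 6 + Q$)
$P{\left(j \right)} = -1836 - 612 j$ ($P{\left(j \right)} = - 306 \left(j + \left(6 + j\right)\right) = - 306 \left(6 + 2 j\right) = -1836 - 612 j$)
$\frac{1}{x{\left(-316,214 \right)} + P{\left(147 \right)}} = \frac{1}{8 - 91800} = \frac{1}{-91792} = - \frac{1}{91792}$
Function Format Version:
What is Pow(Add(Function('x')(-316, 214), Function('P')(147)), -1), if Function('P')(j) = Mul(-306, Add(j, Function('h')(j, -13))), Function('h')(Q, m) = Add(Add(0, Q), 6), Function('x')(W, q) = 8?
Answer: Rational(-1, 91792) ≈ -1.0894e-5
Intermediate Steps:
Function('h')(Q, m) = Add(6, Q) (Function('h')(Q, m) = Add(Q, 6) = Add(6, Q))
Function('P')(j) = Add(-1836, Mul(-612, j)) (Function('P')(j) = Mul(-306, Add(j, Add(6, j))) = Mul(-306, Add(6, Mul(2, j))) = Add(-1836, Mul(-612, j)))
Pow(Add(Function('x')(-316, 214), Function('P')(147)), -1) = Pow(Add(8, Add(-1836, Mul(-612, 147))), -1) = Pow(Add(8, Add(-1836, -89964)), -1) = Pow(Add(8, -91800), -1) = Pow(-91792, -1) = Rational(-1, 91792)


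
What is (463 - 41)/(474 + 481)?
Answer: 422/955 ≈ 0.44188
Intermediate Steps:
(463 - 41)/(474 + 481) = 422/955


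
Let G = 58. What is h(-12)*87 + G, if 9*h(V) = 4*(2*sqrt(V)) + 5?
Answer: 319/3 + 464*I*sqrt(3)/3 ≈ 106.33 + 267.89*I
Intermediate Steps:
h(V) = 5/9 + 8*sqrt(V)/9 (h(V) = (4*(2*sqrt(V)) + 5)/9 = (8*sqrt(V) + 5)/9 = (5 + 8*sqrt(V))/9 = 5/9 + 8*sqrt(V)/9)
h(-12)*87 + G = (5/9 + 8*sqrt(-12)/9)*87 + 58 = (5/9 + 8*(2*I*sqrt(3))/9)*87 + 58 = (5/9 + 16*I*sqrt(3)/9)*87 + 58 = (145/3 + 464*I*sqrt(3)/3) + 58 = 319/3 + 464*I*sqrt(3)/3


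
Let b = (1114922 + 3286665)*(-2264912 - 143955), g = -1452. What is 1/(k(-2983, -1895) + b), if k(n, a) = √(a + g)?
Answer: -10602837671929/112420166697276776634584388 - I*√3347/112420166697276776634584388 ≈ -9.4314e-14 - 5.1462e-25*I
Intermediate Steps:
b = -10602837671929 (b = 4401587*(-2408867) = -10602837671929)
k(n, a) = √(-1452 + a) (k(n, a) = √(a - 1452) = √(-1452 + a))
1/(k(-2983, -1895) + b) = 1/(√(-1452 - 1895) - 10602837671929) = 1/(√(-3347) - 10602837671929) = 1/(I*√3347 - 10602837671929) = 1/(-10602837671929 + I*√3347)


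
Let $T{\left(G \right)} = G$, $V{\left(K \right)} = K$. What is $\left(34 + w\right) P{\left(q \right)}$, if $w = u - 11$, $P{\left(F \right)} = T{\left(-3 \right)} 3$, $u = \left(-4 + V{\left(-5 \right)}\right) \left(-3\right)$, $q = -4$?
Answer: $-450$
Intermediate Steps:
$u = 27$ ($u = \left(-4 - 5\right) \left(-3\right) = \left(-9\right) \left(-3\right) = 27$)
$P{\left(F \right)} = -9$ ($P{\left(F \right)} = \left(-3\right) 3 = -9$)
$w = 16$ ($w = 27 - 11 = 16$)
$\left(34 + w\right) P{\left(q \right)} = \left(34 + 16\right) \left(-9\right) = 50 \left(-9\right) = -450$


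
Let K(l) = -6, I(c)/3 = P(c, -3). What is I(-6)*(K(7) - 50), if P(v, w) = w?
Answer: 504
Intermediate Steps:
I(c) = -9 (I(c) = 3*(-3) = -9)
I(-6)*(K(7) - 50) = -9*(-6 - 50) = -9*(-56) = 504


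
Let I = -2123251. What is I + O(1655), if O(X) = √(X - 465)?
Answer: -2123251 + √1190 ≈ -2.1232e+6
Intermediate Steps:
O(X) = √(-465 + X)
I + O(1655) = -2123251 + √(-465 + 1655) = -2123251 + √1190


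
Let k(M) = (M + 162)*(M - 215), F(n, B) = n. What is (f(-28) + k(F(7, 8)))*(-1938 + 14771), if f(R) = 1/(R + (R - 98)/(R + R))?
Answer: -46463929780/103 ≈ -4.5111e+8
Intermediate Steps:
k(M) = (-215 + M)*(162 + M) (k(M) = (162 + M)*(-215 + M) = (-215 + M)*(162 + M))
f(R) = 1/(R + (-98 + R)/(2*R)) (f(R) = 1/(R + (-98 + R)/((2*R))) = 1/(R + (-98 + R)*(1/(2*R))) = 1/(R + (-98 + R)/(2*R)))
(f(-28) + k(F(7, 8)))*(-1938 + 14771) = (2*(-28)/(-98 - 28 + 2*(-28)²) + (-34830 + 7² - 53*7))*(-1938 + 14771) = (2*(-28)/(-98 - 28 + 2*784) + (-34830 + 49 - 371))*12833 = (2*(-28)/(-98 - 28 + 1568) - 35152)*12833 = (2*(-28)/1442 - 35152)*12833 = (2*(-28)*(1/1442) - 35152)*12833 = (-4/103 - 35152)*12833 = -3620660/103*12833 = -46463929780/103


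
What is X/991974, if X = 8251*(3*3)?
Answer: 24753/330658 ≈ 0.074860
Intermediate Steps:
X = 74259 (X = 8251*9 = 74259)
X/991974 = 74259/991974 = 74259*(1/991974) = 24753/330658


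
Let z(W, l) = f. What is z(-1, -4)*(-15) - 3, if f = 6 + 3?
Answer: -138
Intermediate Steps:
f = 9
z(W, l) = 9
z(-1, -4)*(-15) - 3 = 9*(-15) - 3 = -135 - 3 = -138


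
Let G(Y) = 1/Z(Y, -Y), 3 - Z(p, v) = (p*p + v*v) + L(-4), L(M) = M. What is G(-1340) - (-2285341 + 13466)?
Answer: 8158741596874/3591193 ≈ 2.2719e+6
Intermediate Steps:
Z(p, v) = 7 - p² - v² (Z(p, v) = 3 - ((p*p + v*v) - 4) = 3 - ((p² + v²) - 4) = 3 - (-4 + p² + v²) = 3 + (4 - p² - v²) = 7 - p² - v²)
G(Y) = 1/(7 - 2*Y²) (G(Y) = 1/(7 - Y² - (-Y)²) = 1/(7 - Y² - Y²) = 1/(7 - 2*Y²))
G(-1340) - (-2285341 + 13466) = -1/(-7 + 2*(-1340)²) - (-2285341 + 13466) = -1/(-7 + 2*1795600) - 1*(-2271875) = -1/(-7 + 3591200) + 2271875 = -1/3591193 + 2271875 = 8158741596874/3591193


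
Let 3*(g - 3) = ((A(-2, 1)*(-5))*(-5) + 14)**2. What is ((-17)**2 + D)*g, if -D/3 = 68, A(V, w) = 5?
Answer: 1643050/3 ≈ 5.4768e+5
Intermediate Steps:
D = -204 (D = -3*68 = -204)
g = 19330/3 (g = 3 + ((5*(-5))*(-5) + 14)**2/3 = 3 + (-25*(-5) + 14)**2/3 = 3 + (125 + 14)**2/3 = 3 + (1/3)*139**2 = 3 + (1/3)*19321 = 3 + 19321/3 = 19330/3 ≈ 6443.3)
((-17)**2 + D)*g = ((-17)**2 - 204)*(19330/3) = (289 - 204)*(19330/3) = 85*(19330/3) = 1643050/3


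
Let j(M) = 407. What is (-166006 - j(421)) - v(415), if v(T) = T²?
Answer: -338638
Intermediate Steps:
(-166006 - j(421)) - v(415) = (-166006 - 1*407) - 1*415² = (-166006 - 407) - 1*172225 = -166413 - 172225 = -338638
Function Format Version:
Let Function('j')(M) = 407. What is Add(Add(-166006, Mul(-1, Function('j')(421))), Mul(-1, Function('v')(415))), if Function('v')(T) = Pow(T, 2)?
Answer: -338638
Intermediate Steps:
Add(Add(-166006, Mul(-1, Function('j')(421))), Mul(-1, Function('v')(415))) = Add(Add(-166006, Mul(-1, 407)), Mul(-1, Pow(415, 2))) = Add(Add(-166006, -407), Mul(-1, 172225)) = Add(-166413, -172225) = -338638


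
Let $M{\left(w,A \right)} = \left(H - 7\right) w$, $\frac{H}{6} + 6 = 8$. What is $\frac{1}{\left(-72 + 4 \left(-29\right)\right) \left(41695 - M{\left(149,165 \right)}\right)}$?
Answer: $- \frac{1}{7698600} \approx -1.2989 \cdot 10^{-7}$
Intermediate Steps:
$H = 12$ ($H = -36 + 6 \cdot 8 = -36 + 48 = 12$)
$M{\left(w,A \right)} = 5 w$ ($M{\left(w,A \right)} = \left(12 - 7\right) w = 5 w$)
$\frac{1}{\left(-72 + 4 \left(-29\right)\right) \left(41695 - M{\left(149,165 \right)}\right)} = \frac{1}{\left(-72 + 4 \left(-29\right)\right) \left(41695 - 5 \cdot 149\right)} = \frac{1}{\left(-72 - 116\right) \left(41695 - 745\right)} = \frac{1}{\left(-188\right) \left(41695 - 745\right)} = - \frac{1}{188 \cdot 40950} = \left(- \frac{1}{188}\right) \frac{1}{40950} = - \frac{1}{7698600}$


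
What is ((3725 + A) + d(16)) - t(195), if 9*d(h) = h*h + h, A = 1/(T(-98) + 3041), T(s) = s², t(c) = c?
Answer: 15006337/4215 ≈ 3560.2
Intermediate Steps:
A = 1/12645 (A = 1/((-98)² + 3041) = 1/(9604 + 3041) = 1/12645 ≈ 7.9083e-5)
d(h) = h/9 + h²/9 (d(h) = (h*h + h)/9 = (h² + h)/9 = (h + h²)/9 = h/9 + h²/9)
((3725 + A) + d(16)) - t(195) = ((3725 + 1/12645) + (⅑)*16*(1 + 16)) - 1*195 = (47102626/12645 + (⅑)*16*17) - 195 = (47102626/12645 + 272/9) - 195 = 15828262/4215 - 195 = 15006337/4215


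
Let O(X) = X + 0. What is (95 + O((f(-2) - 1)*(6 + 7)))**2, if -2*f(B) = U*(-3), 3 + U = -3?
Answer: 1225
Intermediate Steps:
U = -6 (U = -3 - 3 = -6)
f(B) = -9 (f(B) = -(-3)*(-3) = -1/2*18 = -9)
O(X) = X
(95 + O((f(-2) - 1)*(6 + 7)))**2 = (95 + (-9 - 1)*(6 + 7))**2 = (95 - 10*13)**2 = (95 - 130)**2 = (-35)**2 = 1225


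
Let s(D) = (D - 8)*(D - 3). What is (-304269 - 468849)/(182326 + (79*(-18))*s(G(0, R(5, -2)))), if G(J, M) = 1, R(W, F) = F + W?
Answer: -386559/81209 ≈ -4.7600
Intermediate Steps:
s(D) = (-8 + D)*(-3 + D)
(-304269 - 468849)/(182326 + (79*(-18))*s(G(0, R(5, -2)))) = (-304269 - 468849)/(182326 + (79*(-18))*(24 + 1**2 - 11*1)) = -773118/(182326 - 1422*(24 + 1 - 11)) = -773118/(182326 - 1422*14) = -773118/(182326 - 19908) = -773118/162418 = -773118*1/162418 = -386559/81209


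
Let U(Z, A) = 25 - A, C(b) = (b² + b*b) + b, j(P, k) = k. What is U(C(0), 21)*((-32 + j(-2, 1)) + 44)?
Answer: 52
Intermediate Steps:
C(b) = b + 2*b² (C(b) = (b² + b²) + b = 2*b² + b = b + 2*b²)
U(C(0), 21)*((-32 + j(-2, 1)) + 44) = (25 - 1*21)*((-32 + 1) + 44) = (25 - 21)*(-31 + 44) = 4*13 = 52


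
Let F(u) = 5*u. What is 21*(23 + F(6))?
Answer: 1113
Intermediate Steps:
21*(23 + F(6)) = 21*(23 + 5*6) = 21*(23 + 30) = 21*53 = 1113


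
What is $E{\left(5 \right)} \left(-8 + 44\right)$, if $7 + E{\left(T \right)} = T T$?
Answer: $648$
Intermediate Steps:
$E{\left(T \right)} = -7 + T^{2}$ ($E{\left(T \right)} = -7 + T T = -7 + T^{2}$)
$E{\left(5 \right)} \left(-8 + 44\right) = \left(-7 + 5^{2}\right) \left(-8 + 44\right) = \left(-7 + 25\right) 36 = 18 \cdot 36 = 648$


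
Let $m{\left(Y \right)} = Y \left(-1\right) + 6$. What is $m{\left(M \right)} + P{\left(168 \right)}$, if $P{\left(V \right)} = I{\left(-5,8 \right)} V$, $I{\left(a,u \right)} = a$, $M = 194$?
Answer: $-1028$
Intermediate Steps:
$P{\left(V \right)} = - 5 V$
$m{\left(Y \right)} = 6 - Y$ ($m{\left(Y \right)} = - Y + 6 = 6 - Y$)
$m{\left(M \right)} + P{\left(168 \right)} = \left(6 - 194\right) - 840 = -188 - 840 = -1028$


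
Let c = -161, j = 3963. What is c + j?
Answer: 3802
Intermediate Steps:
c + j = -161 + 3963 = 3802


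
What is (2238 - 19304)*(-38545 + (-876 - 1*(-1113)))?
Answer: 653764328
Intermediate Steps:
(2238 - 19304)*(-38545 + (-876 - 1*(-1113))) = -17066*(-38545 + (-876 + 1113)) = -17066*(-38545 + 237) = -17066*(-38308) = 653764328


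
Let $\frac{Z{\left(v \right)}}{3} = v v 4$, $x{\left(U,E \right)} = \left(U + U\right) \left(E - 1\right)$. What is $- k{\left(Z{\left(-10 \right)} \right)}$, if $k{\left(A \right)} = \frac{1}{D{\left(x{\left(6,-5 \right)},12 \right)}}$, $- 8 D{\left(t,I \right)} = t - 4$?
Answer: $- \frac{2}{19} \approx -0.10526$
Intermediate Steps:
$x{\left(U,E \right)} = 2 U \left(-1 + E\right)$
$D{\left(t,I \right)} = \frac{1}{2} - \frac{t}{8}$ ($D{\left(t,I \right)} = - \frac{t - 4}{8} = - \frac{-4 + t}{8} = \frac{1}{2} - \frac{t}{8}$)
$Z{\left(v \right)} = 12 v^{2}$ ($Z{\left(v \right)} = 3 v v 4 = 3 v^{2} \cdot 4 = 3 \cdot 4 v^{2} = 12 v^{2}$)
$k{\left(A \right)} = \frac{2}{19}$ ($k{\left(A \right)} = \frac{1}{\frac{1}{2} - \frac{2 \cdot 6 \left(-1 - 5\right)}{8}} = \frac{1}{\frac{1}{2} - \frac{2 \cdot 6 \left(-6\right)}{8}} = \frac{1}{\frac{1}{2} - -9} = \frac{1}{\frac{1}{2} + 9} = \frac{1}{\frac{19}{2}} = \frac{2}{19}$)
$- k{\left(Z{\left(-10 \right)} \right)} = \left(-1\right) \frac{2}{19} = - \frac{2}{19}$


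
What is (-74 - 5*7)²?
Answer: 11881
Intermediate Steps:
(-74 - 5*7)² = (-74 - 35)² = (-109)² = 11881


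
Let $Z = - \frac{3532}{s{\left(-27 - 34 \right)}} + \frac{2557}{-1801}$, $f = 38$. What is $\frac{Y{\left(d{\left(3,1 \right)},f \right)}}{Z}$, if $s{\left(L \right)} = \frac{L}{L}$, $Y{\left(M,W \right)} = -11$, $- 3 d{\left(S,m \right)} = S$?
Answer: $\frac{19811}{6363689} \approx 0.0031131$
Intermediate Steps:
$d{\left(S,m \right)} = - \frac{S}{3}$
$s{\left(L \right)} = 1$
$Z = - \frac{6363689}{1801}$ ($Z = - \frac{3532}{1} + \frac{2557}{-1801} = \left(-3532\right) 1 + 2557 \left(- \frac{1}{1801}\right) = -3532 - \frac{2557}{1801} = - \frac{6363689}{1801} \approx -3533.4$)
$\frac{Y{\left(d{\left(3,1 \right)},f \right)}}{Z} = - \frac{11}{- \frac{6363689}{1801}} = \left(-11\right) \left(- \frac{1801}{6363689}\right) = \frac{19811}{6363689}$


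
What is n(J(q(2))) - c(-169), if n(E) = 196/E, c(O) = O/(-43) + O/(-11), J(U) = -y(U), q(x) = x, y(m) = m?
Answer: -55480/473 ≈ -117.29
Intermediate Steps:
J(U) = -U
c(O) = -54*O/473 (c(O) = O*(-1/43) + O*(-1/11) = -O/43 - O/11 = -54*O/473)
n(J(q(2))) - c(-169) = 196/((-1*2)) - (-54)*(-169)/473 = 196/(-2) - 1*9126/473 = 196*(-½) - 9126/473 = -98 - 9126/473 = -55480/473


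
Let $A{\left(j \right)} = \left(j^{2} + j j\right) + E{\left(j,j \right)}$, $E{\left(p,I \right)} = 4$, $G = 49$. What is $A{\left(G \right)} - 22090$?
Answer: $-17284$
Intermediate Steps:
$A{\left(j \right)} = 4 + 2 j^{2}$ ($A{\left(j \right)} = \left(j^{2} + j j\right) + 4 = \left(j^{2} + j^{2}\right) + 4 = 2 j^{2} + 4 = 4 + 2 j^{2}$)
$A{\left(G \right)} - 22090 = \left(4 + 2 \cdot 49^{2}\right) - 22090 = \left(4 + 2 \cdot 2401\right) - 22090 = \left(4 + 4802\right) - 22090 = 4806 - 22090 = -17284$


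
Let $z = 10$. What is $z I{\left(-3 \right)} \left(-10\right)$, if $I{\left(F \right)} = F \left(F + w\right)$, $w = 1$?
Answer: $-600$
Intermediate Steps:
$I{\left(F \right)} = F \left(1 + F\right)$ ($I{\left(F \right)} = F \left(F + 1\right) = F \left(1 + F\right)$)
$z I{\left(-3 \right)} \left(-10\right) = 10 \left(- 3 \left(1 - 3\right)\right) \left(-10\right) = 10 \left(\left(-3\right) \left(-2\right)\right) \left(-10\right) = 10 \cdot 6 \left(-10\right) = 60 \left(-10\right) = -600$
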